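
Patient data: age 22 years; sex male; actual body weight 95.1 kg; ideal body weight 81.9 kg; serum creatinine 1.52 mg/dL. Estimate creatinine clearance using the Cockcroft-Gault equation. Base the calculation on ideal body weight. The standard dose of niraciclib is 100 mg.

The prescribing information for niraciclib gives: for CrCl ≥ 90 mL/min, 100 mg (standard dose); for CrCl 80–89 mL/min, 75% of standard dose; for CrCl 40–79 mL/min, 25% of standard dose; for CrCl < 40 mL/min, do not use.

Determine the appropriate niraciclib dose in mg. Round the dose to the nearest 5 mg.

75 mg

CrCl = (140 − 22) × 81.9 / (72 × 1.52) = 9664.2 / 109.44 ≈ 88.3 mL/min
CrCl ≈ 88 mL/min → bracket 80–89 mL/min.
75% of 100 mg = 75 mg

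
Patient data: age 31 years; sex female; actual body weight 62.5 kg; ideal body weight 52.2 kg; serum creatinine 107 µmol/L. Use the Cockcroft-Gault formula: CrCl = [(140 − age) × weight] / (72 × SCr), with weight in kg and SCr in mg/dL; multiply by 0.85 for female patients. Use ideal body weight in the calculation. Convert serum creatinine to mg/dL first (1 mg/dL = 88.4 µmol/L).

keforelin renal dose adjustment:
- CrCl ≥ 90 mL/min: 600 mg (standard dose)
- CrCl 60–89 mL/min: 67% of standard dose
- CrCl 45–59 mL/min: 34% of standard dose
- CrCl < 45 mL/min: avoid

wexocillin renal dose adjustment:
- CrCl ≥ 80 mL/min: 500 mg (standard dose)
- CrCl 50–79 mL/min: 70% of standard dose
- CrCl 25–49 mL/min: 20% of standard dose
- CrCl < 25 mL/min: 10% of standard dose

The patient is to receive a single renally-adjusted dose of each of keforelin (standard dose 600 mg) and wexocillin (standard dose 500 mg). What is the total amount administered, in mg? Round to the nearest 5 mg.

SCr = 107 / 88.4 = 1.21 mg/dL
CrCl = (140 − 31) × 52.2 / (72 × 1.21) × 0.85 = 5689.8 / 87.12 × 0.85 ≈ 55.5 mL/min
CrCl ≈ 55 mL/min.
keforelin: 45–59 mL/min → 34% of 600 mg = 204 mg.
wexocillin: 50–79 mL/min → 70% of 500 mg = 350 mg.
Total = 204 + 350 = 554 mg.

555 mg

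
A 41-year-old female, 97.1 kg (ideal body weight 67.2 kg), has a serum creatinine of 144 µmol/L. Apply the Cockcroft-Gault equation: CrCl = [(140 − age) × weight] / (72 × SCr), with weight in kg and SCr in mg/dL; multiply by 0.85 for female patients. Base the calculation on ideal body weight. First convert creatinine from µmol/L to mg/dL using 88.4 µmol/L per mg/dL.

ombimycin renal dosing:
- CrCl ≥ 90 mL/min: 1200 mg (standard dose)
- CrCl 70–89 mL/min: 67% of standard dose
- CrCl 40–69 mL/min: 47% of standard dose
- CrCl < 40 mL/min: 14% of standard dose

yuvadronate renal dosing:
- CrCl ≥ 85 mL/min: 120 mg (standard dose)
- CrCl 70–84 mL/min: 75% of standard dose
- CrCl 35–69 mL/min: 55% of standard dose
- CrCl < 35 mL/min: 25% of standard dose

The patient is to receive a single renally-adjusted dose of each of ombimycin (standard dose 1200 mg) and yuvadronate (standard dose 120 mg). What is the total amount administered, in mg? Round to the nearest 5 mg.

630 mg

SCr = 144 / 88.4 = 1.629 mg/dL
CrCl = (140 − 41) × 67.2 / (72 × 1.629) × 0.85 = 6652.8 / 117.29 × 0.85 ≈ 48.2 mL/min
CrCl ≈ 48 mL/min.
ombimycin: 40–69 mL/min → 47% of 1200 mg = 564 mg.
yuvadronate: 35–69 mL/min → 55% of 120 mg = 66 mg.
Total = 564 + 66 = 630 mg.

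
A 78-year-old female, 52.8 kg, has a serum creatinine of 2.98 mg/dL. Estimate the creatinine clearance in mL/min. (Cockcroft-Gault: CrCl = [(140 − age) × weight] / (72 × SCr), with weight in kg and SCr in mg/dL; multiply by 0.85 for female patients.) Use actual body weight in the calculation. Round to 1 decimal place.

CrCl = (140 − 78) × 52.8 / (72 × 2.98) × 0.85 = 3273.6 / 214.56 × 0.85 ≈ 13.0 mL/min

13.0 mL/min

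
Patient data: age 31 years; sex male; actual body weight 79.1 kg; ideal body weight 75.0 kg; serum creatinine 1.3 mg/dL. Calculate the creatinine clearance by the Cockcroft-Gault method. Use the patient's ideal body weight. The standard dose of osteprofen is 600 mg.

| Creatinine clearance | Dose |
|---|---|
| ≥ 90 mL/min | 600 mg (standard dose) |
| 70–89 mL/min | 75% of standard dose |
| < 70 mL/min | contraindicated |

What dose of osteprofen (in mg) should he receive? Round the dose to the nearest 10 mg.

CrCl = (140 − 31) × 75 / (72 × 1.3) = 8175.0 / 93.60 ≈ 87.3 mL/min
CrCl ≈ 87 mL/min → bracket 70–89 mL/min.
75% of 600 mg = 450 mg

450 mg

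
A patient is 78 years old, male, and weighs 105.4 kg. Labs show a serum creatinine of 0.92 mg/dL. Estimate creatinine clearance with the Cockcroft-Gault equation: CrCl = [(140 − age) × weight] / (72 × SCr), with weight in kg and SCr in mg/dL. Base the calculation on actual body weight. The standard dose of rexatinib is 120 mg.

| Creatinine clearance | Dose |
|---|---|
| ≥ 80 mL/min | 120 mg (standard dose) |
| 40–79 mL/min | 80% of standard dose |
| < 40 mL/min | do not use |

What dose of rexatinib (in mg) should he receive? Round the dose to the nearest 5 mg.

120 mg

CrCl = (140 − 78) × 105.4 / (72 × 0.92) = 6534.8 / 66.24 ≈ 98.7 mL/min
CrCl ≈ 99 mL/min → bracket ≥ 80 mL/min.
100% of 120 mg = 120 mg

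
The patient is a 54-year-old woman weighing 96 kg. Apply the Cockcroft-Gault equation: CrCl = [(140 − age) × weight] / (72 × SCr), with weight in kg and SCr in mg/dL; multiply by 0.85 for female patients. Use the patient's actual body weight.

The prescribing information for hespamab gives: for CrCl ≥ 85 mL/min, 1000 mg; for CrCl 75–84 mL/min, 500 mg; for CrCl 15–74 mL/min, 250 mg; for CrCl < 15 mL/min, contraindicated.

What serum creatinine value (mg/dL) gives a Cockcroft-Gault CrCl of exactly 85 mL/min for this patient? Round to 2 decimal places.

1.15 mg/dL

Standard dose requires CrCl ≥ 85 mL/min.
Set (140 − 54) × 96 × 0.85 / (72 × SCr) = 85
SCr = (140 − 54) × 96 × 0.85 / (72 × 85) = 1.147 mg/dL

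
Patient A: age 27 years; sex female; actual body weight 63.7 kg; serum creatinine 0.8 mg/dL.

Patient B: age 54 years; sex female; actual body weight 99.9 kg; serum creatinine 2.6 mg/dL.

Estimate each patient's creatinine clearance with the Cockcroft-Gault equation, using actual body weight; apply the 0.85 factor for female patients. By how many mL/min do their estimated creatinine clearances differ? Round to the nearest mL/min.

Patient A: CrCl = (140 − 27) × 63.7 / (72 × 0.8) × 0.85 = 7198.1 / 57.60 × 0.85 ≈ 106.2 mL/min
Patient B: CrCl = (140 − 54) × 99.9 / (72 × 2.6) × 0.85 = 8591.4 / 187.20 × 0.85 ≈ 39.0 mL/min
|106.2 − 39.0| = 67.2 mL/min

67 mL/min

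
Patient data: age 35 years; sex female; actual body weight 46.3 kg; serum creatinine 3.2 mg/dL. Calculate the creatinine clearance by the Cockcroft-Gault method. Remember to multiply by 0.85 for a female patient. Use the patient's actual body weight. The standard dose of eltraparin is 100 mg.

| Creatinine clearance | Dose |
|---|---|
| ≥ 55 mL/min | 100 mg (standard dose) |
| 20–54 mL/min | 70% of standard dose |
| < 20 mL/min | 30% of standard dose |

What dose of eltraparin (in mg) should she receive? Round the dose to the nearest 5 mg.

CrCl = (140 − 35) × 46.3 / (72 × 3.2) × 0.85 = 4861.5 / 230.40 × 0.85 ≈ 17.9 mL/min
CrCl ≈ 18 mL/min → bracket < 20 mL/min.
30% of 100 mg = 30 mg

30 mg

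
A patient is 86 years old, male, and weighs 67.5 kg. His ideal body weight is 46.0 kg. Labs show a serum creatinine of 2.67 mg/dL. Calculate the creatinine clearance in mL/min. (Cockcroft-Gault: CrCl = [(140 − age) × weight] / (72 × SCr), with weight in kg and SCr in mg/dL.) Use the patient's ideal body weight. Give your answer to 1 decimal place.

CrCl = (140 − 86) × 46 / (72 × 2.67) = 2484.0 / 192.24 ≈ 12.9 mL/min

12.9 mL/min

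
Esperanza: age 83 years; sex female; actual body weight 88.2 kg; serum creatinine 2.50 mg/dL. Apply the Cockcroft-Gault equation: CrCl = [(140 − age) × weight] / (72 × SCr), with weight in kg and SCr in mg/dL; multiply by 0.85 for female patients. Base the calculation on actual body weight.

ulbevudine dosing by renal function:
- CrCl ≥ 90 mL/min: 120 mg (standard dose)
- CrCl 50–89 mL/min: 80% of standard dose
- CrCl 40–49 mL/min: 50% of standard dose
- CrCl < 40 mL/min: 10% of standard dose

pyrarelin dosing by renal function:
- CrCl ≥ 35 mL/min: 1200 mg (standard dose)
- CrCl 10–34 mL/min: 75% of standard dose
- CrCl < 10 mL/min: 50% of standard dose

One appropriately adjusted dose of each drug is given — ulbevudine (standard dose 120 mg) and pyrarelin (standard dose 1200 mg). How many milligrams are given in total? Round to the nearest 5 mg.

910 mg

CrCl = (140 − 83) × 88.2 / (72 × 2.5) × 0.85 = 5027.4 / 180.00 × 0.85 ≈ 23.7 mL/min
CrCl ≈ 24 mL/min.
ulbevudine: < 40 mL/min → 10% of 120 mg = 12 mg.
pyrarelin: 10–34 mL/min → 75% of 1200 mg = 900 mg.
Total = 12 + 900 = 912 mg.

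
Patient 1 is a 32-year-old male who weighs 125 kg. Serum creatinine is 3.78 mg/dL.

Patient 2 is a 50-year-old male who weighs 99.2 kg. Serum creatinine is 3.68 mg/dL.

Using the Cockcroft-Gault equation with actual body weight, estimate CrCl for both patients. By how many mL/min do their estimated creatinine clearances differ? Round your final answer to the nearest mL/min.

Patient 1: CrCl = (140 − 32) × 125 / (72 × 3.78) = 13500.0 / 272.16 ≈ 49.6 mL/min
Patient 2: CrCl = (140 − 50) × 99.2 / (72 × 3.68) = 8928.0 / 264.96 ≈ 33.7 mL/min
|49.6 − 33.7| = 15.9 mL/min

16 mL/min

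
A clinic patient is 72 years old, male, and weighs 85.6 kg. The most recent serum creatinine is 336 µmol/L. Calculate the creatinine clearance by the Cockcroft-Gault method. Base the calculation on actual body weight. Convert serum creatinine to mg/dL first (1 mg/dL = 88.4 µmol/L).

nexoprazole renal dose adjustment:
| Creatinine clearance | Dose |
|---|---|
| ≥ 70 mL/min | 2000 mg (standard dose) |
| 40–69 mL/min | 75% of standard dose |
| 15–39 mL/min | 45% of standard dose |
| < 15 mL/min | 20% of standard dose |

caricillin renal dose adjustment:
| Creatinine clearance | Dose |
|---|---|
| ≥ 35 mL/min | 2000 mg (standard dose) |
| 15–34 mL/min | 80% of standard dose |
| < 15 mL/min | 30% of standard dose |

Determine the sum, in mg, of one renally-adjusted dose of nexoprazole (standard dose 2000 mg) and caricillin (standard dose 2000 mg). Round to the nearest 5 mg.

2500 mg

SCr = 336 / 88.4 = 3.801 mg/dL
CrCl = (140 − 72) × 85.6 / (72 × 3.801) = 5820.8 / 273.67 ≈ 21.3 mL/min
CrCl ≈ 21 mL/min.
nexoprazole: 15–39 mL/min → 45% of 2000 mg = 900 mg.
caricillin: 15–34 mL/min → 80% of 2000 mg = 1600 mg.
Total = 900 + 1600 = 2500 mg.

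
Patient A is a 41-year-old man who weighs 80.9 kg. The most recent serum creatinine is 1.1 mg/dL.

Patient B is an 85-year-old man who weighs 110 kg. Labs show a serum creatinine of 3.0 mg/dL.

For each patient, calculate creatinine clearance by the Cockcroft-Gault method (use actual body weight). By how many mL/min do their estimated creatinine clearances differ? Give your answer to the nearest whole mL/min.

Patient A: CrCl = (140 − 41) × 80.9 / (72 × 1.1) = 8009.1 / 79.20 ≈ 101.1 mL/min
Patient B: CrCl = (140 − 85) × 110 / (72 × 3) = 6050.0 / 216.00 ≈ 28.0 mL/min
|101.1 − 28.0| = 73.1 mL/min

73 mL/min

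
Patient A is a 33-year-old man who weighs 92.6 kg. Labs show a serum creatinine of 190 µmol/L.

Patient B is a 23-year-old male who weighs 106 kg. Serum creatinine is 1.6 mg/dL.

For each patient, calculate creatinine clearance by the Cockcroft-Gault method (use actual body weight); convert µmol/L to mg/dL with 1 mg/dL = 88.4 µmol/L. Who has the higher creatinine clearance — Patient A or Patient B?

Patient A: SCr = 190 / 88.4 = 2.149 mg/dL
Patient A: CrCl = (140 − 33) × 92.6 / (72 × 2.149) = 9908.2 / 154.73 ≈ 64.0 mL/min
Patient B: CrCl = (140 − 23) × 106 / (72 × 1.6) = 12402.0 / 115.20 ≈ 107.7 mL/min
64.0 vs 107.7 mL/min → Patient B is higher.

Patient B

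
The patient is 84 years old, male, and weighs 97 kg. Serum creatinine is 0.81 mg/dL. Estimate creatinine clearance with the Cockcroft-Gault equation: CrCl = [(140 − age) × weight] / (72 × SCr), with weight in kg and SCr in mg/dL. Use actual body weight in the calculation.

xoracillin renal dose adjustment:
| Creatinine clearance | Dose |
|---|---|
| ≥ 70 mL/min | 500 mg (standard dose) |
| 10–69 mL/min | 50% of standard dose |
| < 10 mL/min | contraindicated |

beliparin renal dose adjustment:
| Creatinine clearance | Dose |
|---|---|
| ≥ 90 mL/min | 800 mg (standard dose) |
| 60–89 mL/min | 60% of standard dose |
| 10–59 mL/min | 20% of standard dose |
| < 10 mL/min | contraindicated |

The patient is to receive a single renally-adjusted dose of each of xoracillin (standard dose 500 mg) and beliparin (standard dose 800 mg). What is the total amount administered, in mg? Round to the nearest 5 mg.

CrCl = (140 − 84) × 97 / (72 × 0.81) = 5432.0 / 58.32 ≈ 93.1 mL/min
CrCl ≈ 93 mL/min.
xoracillin: ≥ 70 mL/min → 100% of 500 mg = 500 mg.
beliparin: ≥ 90 mL/min → 100% of 800 mg = 800 mg.
Total = 500 + 800 = 1300 mg.

1300 mg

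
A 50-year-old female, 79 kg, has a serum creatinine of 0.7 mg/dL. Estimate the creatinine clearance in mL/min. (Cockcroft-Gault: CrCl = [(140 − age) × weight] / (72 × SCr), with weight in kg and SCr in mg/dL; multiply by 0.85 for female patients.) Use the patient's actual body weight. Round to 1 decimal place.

119.9 mL/min

CrCl = (140 − 50) × 79 / (72 × 0.7) × 0.85 = 7110.0 / 50.40 × 0.85 ≈ 119.9 mL/min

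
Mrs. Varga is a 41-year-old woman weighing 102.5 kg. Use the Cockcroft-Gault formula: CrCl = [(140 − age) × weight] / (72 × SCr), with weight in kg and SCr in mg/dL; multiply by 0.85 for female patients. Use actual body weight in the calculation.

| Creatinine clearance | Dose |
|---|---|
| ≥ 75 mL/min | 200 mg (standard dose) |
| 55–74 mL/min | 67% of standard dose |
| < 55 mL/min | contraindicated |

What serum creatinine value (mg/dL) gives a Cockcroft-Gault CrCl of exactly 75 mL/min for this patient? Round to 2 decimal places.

1.60 mg/dL

Standard dose requires CrCl ≥ 75 mL/min.
Set (140 − 41) × 102.5 × 0.85 / (72 × SCr) = 75
SCr = (140 − 41) × 102.5 × 0.85 / (72 × 75) = 1.597 mg/dL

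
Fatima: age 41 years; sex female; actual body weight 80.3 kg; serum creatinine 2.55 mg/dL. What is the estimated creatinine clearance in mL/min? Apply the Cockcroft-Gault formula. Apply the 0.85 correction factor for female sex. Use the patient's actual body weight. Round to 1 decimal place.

CrCl = (140 − 41) × 80.3 / (72 × 2.55) × 0.85 = 7949.7 / 183.60 × 0.85 ≈ 36.8 mL/min

36.8 mL/min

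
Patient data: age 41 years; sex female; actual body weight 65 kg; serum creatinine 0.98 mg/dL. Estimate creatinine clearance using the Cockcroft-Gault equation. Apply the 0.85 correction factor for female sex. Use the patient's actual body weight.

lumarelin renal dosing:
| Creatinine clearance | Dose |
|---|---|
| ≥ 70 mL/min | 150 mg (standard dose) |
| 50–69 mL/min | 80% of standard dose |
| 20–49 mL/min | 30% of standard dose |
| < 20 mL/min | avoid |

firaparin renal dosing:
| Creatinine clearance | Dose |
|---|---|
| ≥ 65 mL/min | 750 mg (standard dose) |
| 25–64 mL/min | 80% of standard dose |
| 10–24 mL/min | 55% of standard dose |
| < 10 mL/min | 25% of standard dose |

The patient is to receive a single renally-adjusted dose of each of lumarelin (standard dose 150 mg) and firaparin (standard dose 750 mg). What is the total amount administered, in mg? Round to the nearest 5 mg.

900 mg

CrCl = (140 − 41) × 65 / (72 × 0.98) × 0.85 = 6435.0 / 70.56 × 0.85 ≈ 77.5 mL/min
CrCl ≈ 78 mL/min.
lumarelin: ≥ 70 mL/min → 100% of 150 mg = 150 mg.
firaparin: ≥ 65 mL/min → 100% of 750 mg = 750 mg.
Total = 150 + 750 = 900 mg.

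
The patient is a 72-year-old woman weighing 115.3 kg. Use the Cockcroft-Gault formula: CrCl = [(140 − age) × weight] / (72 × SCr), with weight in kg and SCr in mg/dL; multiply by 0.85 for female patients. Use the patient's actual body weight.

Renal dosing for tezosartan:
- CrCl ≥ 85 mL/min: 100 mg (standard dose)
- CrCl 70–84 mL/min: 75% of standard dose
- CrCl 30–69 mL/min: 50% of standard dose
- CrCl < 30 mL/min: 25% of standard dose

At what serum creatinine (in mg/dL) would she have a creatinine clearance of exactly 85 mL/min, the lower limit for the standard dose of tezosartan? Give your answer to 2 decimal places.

Standard dose requires CrCl ≥ 85 mL/min.
Set (140 − 72) × 115.3 × 0.85 / (72 × SCr) = 85
SCr = (140 − 72) × 115.3 × 0.85 / (72 × 85) = 1.089 mg/dL

1.09 mg/dL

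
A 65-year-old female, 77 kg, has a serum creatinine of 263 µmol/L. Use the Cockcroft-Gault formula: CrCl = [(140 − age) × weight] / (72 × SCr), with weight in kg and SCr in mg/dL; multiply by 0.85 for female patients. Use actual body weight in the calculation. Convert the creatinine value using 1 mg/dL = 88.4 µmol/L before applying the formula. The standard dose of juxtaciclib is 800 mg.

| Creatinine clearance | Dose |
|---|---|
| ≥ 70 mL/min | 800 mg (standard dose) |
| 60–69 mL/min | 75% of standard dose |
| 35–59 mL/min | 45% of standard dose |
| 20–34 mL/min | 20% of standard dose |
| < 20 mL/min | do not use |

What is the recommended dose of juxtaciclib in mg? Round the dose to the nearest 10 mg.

160 mg

SCr = 263 / 88.4 = 2.975 mg/dL
CrCl = (140 − 65) × 77 / (72 × 2.975) × 0.85 = 5775.0 / 214.20 × 0.85 ≈ 22.9 mL/min
CrCl ≈ 23 mL/min → bracket 20–34 mL/min.
20% of 800 mg = 160 mg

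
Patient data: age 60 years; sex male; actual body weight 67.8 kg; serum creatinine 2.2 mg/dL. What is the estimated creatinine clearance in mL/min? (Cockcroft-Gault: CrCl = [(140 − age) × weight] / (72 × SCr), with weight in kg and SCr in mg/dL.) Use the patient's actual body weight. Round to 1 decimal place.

34.2 mL/min

CrCl = (140 − 60) × 67.8 / (72 × 2.2) = 5424.0 / 158.40 ≈ 34.2 mL/min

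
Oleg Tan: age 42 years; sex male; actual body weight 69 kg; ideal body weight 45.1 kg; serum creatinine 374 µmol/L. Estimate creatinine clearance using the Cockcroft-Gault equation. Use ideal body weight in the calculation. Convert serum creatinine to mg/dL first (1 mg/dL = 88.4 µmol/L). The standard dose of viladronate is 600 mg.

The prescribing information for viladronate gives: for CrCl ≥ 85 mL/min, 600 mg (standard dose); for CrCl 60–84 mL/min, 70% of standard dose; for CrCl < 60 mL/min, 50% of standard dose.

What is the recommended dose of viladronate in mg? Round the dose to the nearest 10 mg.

300 mg

SCr = 374 / 88.4 = 4.231 mg/dL
CrCl = (140 − 42) × 45.1 / (72 × 4.231) = 4419.8 / 304.63 ≈ 14.5 mL/min
CrCl ≈ 15 mL/min → bracket < 60 mL/min.
50% of 600 mg = 300 mg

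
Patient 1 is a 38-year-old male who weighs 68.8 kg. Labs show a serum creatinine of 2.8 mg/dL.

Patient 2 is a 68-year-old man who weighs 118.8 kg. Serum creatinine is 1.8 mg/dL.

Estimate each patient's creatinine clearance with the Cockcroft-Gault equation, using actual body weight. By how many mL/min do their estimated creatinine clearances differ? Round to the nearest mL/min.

Patient 1: CrCl = (140 − 38) × 68.8 / (72 × 2.8) = 7017.6 / 201.60 ≈ 34.8 mL/min
Patient 2: CrCl = (140 − 68) × 118.8 / (72 × 1.8) = 8553.6 / 129.60 ≈ 66.0 mL/min
|34.8 − 66.0| = 31.2 mL/min

31 mL/min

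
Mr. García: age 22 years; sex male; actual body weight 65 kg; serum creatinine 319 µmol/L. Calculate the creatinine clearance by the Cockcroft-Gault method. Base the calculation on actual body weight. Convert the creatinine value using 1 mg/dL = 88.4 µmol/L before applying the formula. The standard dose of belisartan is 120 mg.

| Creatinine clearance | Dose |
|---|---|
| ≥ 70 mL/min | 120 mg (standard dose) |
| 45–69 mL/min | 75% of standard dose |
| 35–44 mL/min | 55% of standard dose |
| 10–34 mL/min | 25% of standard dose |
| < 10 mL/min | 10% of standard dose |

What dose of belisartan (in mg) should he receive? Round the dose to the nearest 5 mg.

30 mg

SCr = 319 / 88.4 = 3.609 mg/dL
CrCl = (140 − 22) × 65 / (72 × 3.609) = 7670.0 / 259.85 ≈ 29.5 mL/min
CrCl ≈ 30 mL/min → bracket 10–34 mL/min.
25% of 120 mg = 30 mg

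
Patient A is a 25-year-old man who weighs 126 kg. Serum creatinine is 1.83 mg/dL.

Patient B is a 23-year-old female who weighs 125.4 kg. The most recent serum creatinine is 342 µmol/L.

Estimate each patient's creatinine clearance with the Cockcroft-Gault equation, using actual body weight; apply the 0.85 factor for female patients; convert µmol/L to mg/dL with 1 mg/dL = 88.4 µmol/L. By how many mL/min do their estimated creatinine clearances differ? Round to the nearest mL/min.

Patient A: CrCl = (140 − 25) × 126 / (72 × 1.83) = 14490.0 / 131.76 ≈ 110.0 mL/min
Patient B: SCr = 342 / 88.4 = 3.869 mg/dL
Patient B: CrCl = (140 − 23) × 125.4 / (72 × 3.869) × 0.85 = 14671.8 / 278.57 × 0.85 ≈ 44.8 mL/min
|110.0 − 44.8| = 65.2 mL/min

65 mL/min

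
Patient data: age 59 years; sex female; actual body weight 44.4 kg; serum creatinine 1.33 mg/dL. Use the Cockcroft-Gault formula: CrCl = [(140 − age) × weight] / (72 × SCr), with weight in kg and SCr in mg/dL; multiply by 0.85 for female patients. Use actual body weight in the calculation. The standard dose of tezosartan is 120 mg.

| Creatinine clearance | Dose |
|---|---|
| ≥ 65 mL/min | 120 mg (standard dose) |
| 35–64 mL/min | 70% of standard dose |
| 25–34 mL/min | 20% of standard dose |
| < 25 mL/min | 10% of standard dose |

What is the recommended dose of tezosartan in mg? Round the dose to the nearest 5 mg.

25 mg

CrCl = (140 − 59) × 44.4 / (72 × 1.33) × 0.85 = 3596.4 / 95.76 × 0.85 ≈ 31.9 mL/min
CrCl ≈ 32 mL/min → bracket 25–34 mL/min.
20% of 120 mg = 24 mg → 25 mg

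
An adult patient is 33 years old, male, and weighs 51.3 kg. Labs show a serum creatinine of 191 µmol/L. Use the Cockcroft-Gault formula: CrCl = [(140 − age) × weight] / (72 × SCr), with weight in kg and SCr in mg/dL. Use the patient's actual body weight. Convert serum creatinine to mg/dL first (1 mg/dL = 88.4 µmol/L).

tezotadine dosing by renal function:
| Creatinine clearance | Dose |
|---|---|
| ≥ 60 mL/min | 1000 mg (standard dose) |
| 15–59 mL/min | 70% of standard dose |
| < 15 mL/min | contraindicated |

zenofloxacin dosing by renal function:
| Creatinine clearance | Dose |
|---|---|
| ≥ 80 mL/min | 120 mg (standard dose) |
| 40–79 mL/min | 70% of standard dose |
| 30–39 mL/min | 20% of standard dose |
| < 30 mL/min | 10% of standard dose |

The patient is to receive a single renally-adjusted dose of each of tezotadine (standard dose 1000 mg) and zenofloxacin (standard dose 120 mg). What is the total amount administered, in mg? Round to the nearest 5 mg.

SCr = 191 / 88.4 = 2.161 mg/dL
CrCl = (140 − 33) × 51.3 / (72 × 2.161) = 5489.1 / 155.59 ≈ 35.3 mL/min
CrCl ≈ 35 mL/min.
tezotadine: 15–59 mL/min → 70% of 1000 mg = 700 mg.
zenofloxacin: 30–39 mL/min → 20% of 120 mg = 24 mg.
Total = 700 + 24 = 724 mg.

725 mg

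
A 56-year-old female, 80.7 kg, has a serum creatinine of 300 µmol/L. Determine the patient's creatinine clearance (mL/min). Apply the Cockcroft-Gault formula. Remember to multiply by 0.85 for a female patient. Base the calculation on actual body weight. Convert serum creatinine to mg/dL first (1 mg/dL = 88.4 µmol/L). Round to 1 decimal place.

SCr = 300 / 88.4 = 3.394 mg/dL
CrCl = (140 − 56) × 80.7 / (72 × 3.394) × 0.85 = 6778.8 / 244.37 × 0.85 ≈ 23.6 mL/min

23.6 mL/min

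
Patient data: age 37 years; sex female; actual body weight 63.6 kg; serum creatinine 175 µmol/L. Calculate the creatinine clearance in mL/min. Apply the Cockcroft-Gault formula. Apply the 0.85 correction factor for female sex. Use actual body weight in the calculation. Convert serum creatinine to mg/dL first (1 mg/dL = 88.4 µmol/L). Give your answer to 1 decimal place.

39.1 mL/min

SCr = 175 / 88.4 = 1.98 mg/dL
CrCl = (140 − 37) × 63.6 / (72 × 1.98) × 0.85 = 6550.8 / 142.56 × 0.85 ≈ 39.1 mL/min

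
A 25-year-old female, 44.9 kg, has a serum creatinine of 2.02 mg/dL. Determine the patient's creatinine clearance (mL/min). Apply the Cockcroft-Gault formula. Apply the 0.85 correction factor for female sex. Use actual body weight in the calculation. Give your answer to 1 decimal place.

CrCl = (140 − 25) × 44.9 / (72 × 2.02) × 0.85 = 5163.5 / 145.44 × 0.85 ≈ 30.2 mL/min

30.2 mL/min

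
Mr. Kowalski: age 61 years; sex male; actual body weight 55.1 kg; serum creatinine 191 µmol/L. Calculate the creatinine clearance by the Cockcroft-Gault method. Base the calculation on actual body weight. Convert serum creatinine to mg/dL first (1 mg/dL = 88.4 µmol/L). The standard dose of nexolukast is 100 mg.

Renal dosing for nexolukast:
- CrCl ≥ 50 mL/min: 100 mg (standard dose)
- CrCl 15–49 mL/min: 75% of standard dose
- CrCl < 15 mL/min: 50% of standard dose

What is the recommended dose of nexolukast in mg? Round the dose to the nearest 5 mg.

SCr = 191 / 88.4 = 2.161 mg/dL
CrCl = (140 − 61) × 55.1 / (72 × 2.161) = 4352.9 / 155.59 ≈ 28.0 mL/min
CrCl ≈ 28 mL/min → bracket 15–49 mL/min.
75% of 100 mg = 75 mg

75 mg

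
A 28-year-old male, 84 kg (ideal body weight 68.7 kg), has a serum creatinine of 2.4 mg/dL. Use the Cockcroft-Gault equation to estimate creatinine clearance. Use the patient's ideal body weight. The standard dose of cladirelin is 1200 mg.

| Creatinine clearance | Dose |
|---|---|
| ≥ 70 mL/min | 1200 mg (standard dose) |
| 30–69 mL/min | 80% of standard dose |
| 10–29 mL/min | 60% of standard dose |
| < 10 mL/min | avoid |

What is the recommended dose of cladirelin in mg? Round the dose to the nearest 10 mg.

960 mg

CrCl = (140 − 28) × 68.7 / (72 × 2.4) = 7694.4 / 172.80 ≈ 44.5 mL/min
CrCl ≈ 45 mL/min → bracket 30–69 mL/min.
80% of 1200 mg = 960 mg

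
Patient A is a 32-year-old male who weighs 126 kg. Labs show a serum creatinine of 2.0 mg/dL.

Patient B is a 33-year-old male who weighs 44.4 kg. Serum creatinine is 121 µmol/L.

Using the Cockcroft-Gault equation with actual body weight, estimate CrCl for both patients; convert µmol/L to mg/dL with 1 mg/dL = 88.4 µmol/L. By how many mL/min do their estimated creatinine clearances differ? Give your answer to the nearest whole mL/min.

46 mL/min

Patient A: CrCl = (140 − 32) × 126 / (72 × 2) = 13608.0 / 144.00 ≈ 94.5 mL/min
Patient B: SCr = 121 / 88.4 = 1.369 mg/dL
Patient B: CrCl = (140 − 33) × 44.4 / (72 × 1.369) = 4750.8 / 98.57 ≈ 48.2 mL/min
|94.5 − 48.2| = 46.3 mL/min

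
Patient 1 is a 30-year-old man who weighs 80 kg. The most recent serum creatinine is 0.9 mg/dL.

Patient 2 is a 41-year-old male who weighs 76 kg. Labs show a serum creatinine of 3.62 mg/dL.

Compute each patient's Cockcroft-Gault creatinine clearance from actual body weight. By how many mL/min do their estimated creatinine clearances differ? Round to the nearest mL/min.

107 mL/min

Patient 1: CrCl = (140 − 30) × 80 / (72 × 0.9) = 8800.0 / 64.80 ≈ 135.8 mL/min
Patient 2: CrCl = (140 − 41) × 76 / (72 × 3.62) = 7524.0 / 260.64 ≈ 28.9 mL/min
|135.8 − 28.9| = 106.9 mL/min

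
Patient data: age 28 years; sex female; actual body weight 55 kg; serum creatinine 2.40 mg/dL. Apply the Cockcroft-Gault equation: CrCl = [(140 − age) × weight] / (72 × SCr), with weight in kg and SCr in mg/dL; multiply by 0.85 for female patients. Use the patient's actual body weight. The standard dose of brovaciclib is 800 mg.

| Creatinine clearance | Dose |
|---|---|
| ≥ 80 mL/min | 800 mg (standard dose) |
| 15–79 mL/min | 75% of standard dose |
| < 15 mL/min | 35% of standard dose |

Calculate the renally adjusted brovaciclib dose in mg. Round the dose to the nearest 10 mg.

600 mg

CrCl = (140 − 28) × 55 / (72 × 2.4) × 0.85 = 6160.0 / 172.80 × 0.85 ≈ 30.3 mL/min
CrCl ≈ 30 mL/min → bracket 15–79 mL/min.
75% of 800 mg = 600 mg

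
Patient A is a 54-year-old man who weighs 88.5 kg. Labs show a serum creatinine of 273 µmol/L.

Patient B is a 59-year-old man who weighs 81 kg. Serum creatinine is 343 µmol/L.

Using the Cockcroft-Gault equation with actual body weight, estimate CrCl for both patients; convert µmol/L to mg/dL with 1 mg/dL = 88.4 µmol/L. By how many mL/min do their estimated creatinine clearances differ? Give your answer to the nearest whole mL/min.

11 mL/min

Patient A: SCr = 273 / 88.4 = 3.088 mg/dL
Patient A: CrCl = (140 − 54) × 88.5 / (72 × 3.088) = 7611.0 / 222.34 ≈ 34.2 mL/min
Patient B: SCr = 343 / 88.4 = 3.88 mg/dL
Patient B: CrCl = (140 − 59) × 81 / (72 × 3.88) = 6561.0 / 279.36 ≈ 23.5 mL/min
|34.2 − 23.5| = 10.7 mL/min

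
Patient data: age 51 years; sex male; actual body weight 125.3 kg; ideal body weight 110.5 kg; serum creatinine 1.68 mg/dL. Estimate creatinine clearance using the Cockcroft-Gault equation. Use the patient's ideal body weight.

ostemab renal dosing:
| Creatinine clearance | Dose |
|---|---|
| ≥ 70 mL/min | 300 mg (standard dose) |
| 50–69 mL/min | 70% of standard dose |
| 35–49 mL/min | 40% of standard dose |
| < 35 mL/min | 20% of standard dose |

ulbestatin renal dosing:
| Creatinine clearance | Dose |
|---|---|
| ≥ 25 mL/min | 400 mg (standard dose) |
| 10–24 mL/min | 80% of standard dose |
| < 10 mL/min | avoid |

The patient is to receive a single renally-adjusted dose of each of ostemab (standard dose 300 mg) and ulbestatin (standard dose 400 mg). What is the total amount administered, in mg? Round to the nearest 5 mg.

700 mg

CrCl = (140 − 51) × 110.5 / (72 × 1.68) = 9834.5 / 120.96 ≈ 81.3 mL/min
CrCl ≈ 81 mL/min.
ostemab: ≥ 70 mL/min → 100% of 300 mg = 300 mg.
ulbestatin: ≥ 25 mL/min → 100% of 400 mg = 400 mg.
Total = 300 + 400 = 700 mg.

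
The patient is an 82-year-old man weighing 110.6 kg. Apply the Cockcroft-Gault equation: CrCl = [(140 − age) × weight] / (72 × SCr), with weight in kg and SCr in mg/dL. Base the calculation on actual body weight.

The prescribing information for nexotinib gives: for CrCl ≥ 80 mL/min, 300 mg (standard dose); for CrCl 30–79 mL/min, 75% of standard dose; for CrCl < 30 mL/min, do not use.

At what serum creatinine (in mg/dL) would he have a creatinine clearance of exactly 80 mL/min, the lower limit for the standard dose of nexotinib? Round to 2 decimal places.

Standard dose requires CrCl ≥ 80 mL/min.
Set (140 − 82) × 110.6 / (72 × SCr) = 80
SCr = (140 − 82) × 110.6 / (72 × 80) = 1.114 mg/dL

1.11 mg/dL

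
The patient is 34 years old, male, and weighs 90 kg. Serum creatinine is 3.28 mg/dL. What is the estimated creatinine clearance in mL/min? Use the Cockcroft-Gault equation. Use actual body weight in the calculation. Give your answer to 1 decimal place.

40.4 mL/min

CrCl = (140 − 34) × 90 / (72 × 3.28) = 9540.0 / 236.16 ≈ 40.4 mL/min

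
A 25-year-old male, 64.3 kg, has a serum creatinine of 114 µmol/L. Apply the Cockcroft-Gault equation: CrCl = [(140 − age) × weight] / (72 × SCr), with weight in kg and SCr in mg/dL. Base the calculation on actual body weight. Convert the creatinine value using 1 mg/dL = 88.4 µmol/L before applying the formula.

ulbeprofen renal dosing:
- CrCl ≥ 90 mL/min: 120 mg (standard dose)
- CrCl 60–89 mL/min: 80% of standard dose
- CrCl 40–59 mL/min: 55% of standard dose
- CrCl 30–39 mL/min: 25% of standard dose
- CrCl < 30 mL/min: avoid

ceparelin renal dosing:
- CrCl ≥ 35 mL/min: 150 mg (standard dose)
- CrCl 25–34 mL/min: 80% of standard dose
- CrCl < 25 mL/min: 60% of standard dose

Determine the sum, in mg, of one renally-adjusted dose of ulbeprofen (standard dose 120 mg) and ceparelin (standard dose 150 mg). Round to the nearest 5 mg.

245 mg

SCr = 114 / 88.4 = 1.29 mg/dL
CrCl = (140 − 25) × 64.3 / (72 × 1.29) = 7394.5 / 92.88 ≈ 79.6 mL/min
CrCl ≈ 80 mL/min.
ulbeprofen: 60–89 mL/min → 80% of 120 mg = 96 mg.
ceparelin: ≥ 35 mL/min → 100% of 150 mg = 150 mg.
Total = 96 + 150 = 246 mg.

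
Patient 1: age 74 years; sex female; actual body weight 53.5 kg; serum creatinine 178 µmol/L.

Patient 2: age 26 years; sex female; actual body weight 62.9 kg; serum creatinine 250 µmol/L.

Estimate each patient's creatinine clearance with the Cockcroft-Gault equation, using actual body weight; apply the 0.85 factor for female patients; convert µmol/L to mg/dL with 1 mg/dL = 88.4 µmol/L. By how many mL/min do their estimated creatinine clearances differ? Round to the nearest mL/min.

Patient 1: SCr = 178 / 88.4 = 2.014 mg/dL
Patient 1: CrCl = (140 − 74) × 53.5 / (72 × 2.014) × 0.85 = 3531.0 / 145.01 × 0.85 ≈ 20.7 mL/min
Patient 2: SCr = 250 / 88.4 = 2.828 mg/dL
Patient 2: CrCl = (140 − 26) × 62.9 / (72 × 2.828) × 0.85 = 7170.6 / 203.62 × 0.85 ≈ 29.9 mL/min
|20.7 − 29.9| = 9.2 mL/min

9 mL/min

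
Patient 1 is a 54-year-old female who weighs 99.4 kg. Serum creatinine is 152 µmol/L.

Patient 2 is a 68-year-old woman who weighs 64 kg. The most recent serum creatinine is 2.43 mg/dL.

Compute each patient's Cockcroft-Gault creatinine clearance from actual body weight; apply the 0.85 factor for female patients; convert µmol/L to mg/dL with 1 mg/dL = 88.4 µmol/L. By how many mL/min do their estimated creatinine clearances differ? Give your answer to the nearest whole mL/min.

36 mL/min

Patient 1: SCr = 152 / 88.4 = 1.719 mg/dL
Patient 1: CrCl = (140 − 54) × 99.4 / (72 × 1.719) × 0.85 = 8548.4 / 123.77 × 0.85 ≈ 58.7 mL/min
Patient 2: CrCl = (140 − 68) × 64 / (72 × 2.43) × 0.85 = 4608.0 / 174.96 × 0.85 ≈ 22.4 mL/min
|58.7 − 22.4| = 36.3 mL/min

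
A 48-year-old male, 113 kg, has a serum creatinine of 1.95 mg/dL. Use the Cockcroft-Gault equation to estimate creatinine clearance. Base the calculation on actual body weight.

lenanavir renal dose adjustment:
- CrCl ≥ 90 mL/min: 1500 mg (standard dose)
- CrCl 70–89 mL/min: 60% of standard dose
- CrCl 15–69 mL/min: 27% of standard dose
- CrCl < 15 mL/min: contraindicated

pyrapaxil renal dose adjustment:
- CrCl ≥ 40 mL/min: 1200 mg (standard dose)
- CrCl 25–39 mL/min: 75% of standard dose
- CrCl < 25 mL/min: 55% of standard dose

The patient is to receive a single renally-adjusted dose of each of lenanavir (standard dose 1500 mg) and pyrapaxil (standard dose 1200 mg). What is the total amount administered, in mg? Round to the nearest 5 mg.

2100 mg

CrCl = (140 − 48) × 113 / (72 × 1.95) = 10396.0 / 140.40 ≈ 74.0 mL/min
CrCl ≈ 74 mL/min.
lenanavir: 70–89 mL/min → 60% of 1500 mg = 900 mg.
pyrapaxil: ≥ 40 mL/min → 100% of 1200 mg = 1200 mg.
Total = 900 + 1200 = 2100 mg.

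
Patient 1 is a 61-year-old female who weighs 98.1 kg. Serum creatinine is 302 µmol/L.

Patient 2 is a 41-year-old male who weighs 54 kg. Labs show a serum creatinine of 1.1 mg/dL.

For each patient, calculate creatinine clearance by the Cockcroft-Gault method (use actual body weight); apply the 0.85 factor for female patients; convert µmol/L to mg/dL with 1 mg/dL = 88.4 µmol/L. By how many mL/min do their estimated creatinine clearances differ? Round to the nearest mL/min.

41 mL/min

Patient 1: SCr = 302 / 88.4 = 3.416 mg/dL
Patient 1: CrCl = (140 − 61) × 98.1 / (72 × 3.416) × 0.85 = 7749.9 / 245.95 × 0.85 ≈ 26.8 mL/min
Patient 2: CrCl = (140 − 41) × 54 / (72 × 1.1) = 5346.0 / 79.20 ≈ 67.5 mL/min
|26.8 − 67.5| = 40.7 mL/min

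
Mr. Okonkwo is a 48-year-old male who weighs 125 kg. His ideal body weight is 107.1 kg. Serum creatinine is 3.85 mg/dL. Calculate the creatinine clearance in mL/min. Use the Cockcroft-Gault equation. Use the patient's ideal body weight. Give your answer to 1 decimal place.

35.5 mL/min

CrCl = (140 − 48) × 107.1 / (72 × 3.85) = 9853.2 / 277.20 ≈ 35.5 mL/min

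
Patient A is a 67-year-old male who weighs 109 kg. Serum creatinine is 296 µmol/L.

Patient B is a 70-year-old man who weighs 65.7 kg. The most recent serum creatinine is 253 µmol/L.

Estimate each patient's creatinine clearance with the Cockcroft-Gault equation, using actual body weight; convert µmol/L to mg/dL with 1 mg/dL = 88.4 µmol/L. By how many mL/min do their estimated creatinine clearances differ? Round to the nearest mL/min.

Patient A: SCr = 296 / 88.4 = 3.348 mg/dL
Patient A: CrCl = (140 − 67) × 109 / (72 × 3.348) = 7957.0 / 241.06 ≈ 33.0 mL/min
Patient B: SCr = 253 / 88.4 = 2.862 mg/dL
Patient B: CrCl = (140 − 70) × 65.7 / (72 × 2.862) = 4599.0 / 206.06 ≈ 22.3 mL/min
|33.0 − 22.3| = 10.7 mL/min

11 mL/min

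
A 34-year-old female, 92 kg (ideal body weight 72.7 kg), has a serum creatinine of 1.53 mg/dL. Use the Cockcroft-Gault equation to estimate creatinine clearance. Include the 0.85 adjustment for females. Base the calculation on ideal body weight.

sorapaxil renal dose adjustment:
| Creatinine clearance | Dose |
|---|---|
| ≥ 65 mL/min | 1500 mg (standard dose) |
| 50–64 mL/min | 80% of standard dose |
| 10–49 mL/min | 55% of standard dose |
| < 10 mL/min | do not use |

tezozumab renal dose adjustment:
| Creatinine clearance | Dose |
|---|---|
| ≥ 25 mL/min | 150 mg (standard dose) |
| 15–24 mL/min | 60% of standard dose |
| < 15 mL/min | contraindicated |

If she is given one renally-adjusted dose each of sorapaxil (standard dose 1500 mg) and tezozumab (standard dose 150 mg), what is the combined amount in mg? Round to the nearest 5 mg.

CrCl = (140 − 34) × 72.7 / (72 × 1.53) × 0.85 = 7706.2 / 110.16 × 0.85 ≈ 59.5 mL/min
CrCl ≈ 59 mL/min.
sorapaxil: 50–64 mL/min → 80% of 1500 mg = 1200 mg.
tezozumab: ≥ 25 mL/min → 100% of 150 mg = 150 mg.
Total = 1200 + 150 = 1350 mg.

1350 mg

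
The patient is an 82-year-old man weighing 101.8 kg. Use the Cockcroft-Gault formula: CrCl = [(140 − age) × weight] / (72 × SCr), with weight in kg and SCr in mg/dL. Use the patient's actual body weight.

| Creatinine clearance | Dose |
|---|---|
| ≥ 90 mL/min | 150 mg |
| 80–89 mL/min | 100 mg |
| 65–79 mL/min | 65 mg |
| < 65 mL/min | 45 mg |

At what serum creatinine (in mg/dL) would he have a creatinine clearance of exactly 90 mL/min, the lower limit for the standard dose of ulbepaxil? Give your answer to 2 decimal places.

0.91 mg/dL

Standard dose requires CrCl ≥ 90 mL/min.
Set (140 − 82) × 101.8 / (72 × SCr) = 90
SCr = (140 − 82) × 101.8 / (72 × 90) = 0.911 mg/dL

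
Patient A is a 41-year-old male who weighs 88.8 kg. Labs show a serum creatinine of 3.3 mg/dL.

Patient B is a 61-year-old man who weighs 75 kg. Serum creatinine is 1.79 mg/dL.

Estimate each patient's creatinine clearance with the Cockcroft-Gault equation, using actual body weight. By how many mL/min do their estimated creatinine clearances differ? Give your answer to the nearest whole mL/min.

Patient A: CrCl = (140 − 41) × 88.8 / (72 × 3.3) = 8791.2 / 237.60 ≈ 37.0 mL/min
Patient B: CrCl = (140 − 61) × 75 / (72 × 1.79) = 5925.0 / 128.88 ≈ 46.0 mL/min
|37.0 − 46.0| = 9.0 mL/min

9 mL/min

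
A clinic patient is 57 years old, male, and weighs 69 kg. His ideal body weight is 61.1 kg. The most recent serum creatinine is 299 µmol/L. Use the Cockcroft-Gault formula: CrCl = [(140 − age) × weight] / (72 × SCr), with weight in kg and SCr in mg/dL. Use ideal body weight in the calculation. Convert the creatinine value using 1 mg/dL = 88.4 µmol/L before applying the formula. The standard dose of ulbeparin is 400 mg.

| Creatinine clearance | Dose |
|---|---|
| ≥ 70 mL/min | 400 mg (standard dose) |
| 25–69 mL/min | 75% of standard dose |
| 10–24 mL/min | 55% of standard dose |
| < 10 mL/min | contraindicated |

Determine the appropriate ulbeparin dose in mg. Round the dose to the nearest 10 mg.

SCr = 299 / 88.4 = 3.382 mg/dL
CrCl = (140 − 57) × 61.1 / (72 × 3.382) = 5071.3 / 243.50 ≈ 20.8 mL/min
CrCl ≈ 21 mL/min → bracket 10–24 mL/min.
55% of 400 mg = 220 mg

220 mg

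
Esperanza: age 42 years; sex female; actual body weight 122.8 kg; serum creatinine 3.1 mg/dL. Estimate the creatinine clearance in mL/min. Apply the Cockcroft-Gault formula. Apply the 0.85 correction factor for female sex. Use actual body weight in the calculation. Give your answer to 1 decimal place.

CrCl = (140 − 42) × 122.8 / (72 × 3.1) × 0.85 = 12034.4 / 223.20 × 0.85 ≈ 45.8 mL/min

45.8 mL/min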